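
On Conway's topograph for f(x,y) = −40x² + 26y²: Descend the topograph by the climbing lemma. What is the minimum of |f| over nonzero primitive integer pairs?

descent: ρ → (26,52,-14)  [lands on river]
river: ρ → (-14,60,10)
river: ρ → (10,60,-14)
river: ρ → (-14,52,26)
closes: descent 1, river 4
min |a| on river = 10

10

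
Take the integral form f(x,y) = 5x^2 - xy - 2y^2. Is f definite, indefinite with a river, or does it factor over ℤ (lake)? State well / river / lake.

D = b²−4ac = (-1)² − 4·5·(-2) = 41
D > 0 non-square ⇒ indefinite ⇒ periodic river

river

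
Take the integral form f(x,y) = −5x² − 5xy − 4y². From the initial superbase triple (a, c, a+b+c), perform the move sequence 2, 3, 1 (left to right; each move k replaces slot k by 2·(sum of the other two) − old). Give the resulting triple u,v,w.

start (-5,-4,-14) = (f(1,0),f(0,1),f(1,1))
replace slot 2: 2·((-5)+(-14)) − (-4) = -34 → (-5,-34,-14)
replace slot 3: 2·((-5)+(-34)) − (-14) = -64 → (-5,-34,-64)
replace slot 1: 2·((-34)+(-64)) − (-5) = -191 → (-191,-34,-64)

-191,-34,-64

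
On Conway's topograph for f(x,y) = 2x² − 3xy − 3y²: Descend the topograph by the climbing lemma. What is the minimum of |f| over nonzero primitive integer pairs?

descent: ρ → (-3,3,2)  [lands on river]
river: ρ → (2,5,-1)
river: ρ → (-1,5,2)
river: ρ → (2,3,-3)
closes: descent 1, river 4
min |a| on river = 1

1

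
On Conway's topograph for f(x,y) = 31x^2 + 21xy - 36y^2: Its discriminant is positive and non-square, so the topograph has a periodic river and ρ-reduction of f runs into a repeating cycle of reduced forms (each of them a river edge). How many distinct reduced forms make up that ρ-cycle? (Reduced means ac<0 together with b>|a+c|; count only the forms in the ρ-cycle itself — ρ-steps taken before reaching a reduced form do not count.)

D = 4905, ⌊√D⌋ = 70
river: ρ → (-36,51,16)
river: ρ → (16,45,-45)
river: ρ → (-45,45,16)
river: ρ → (16,51,-36)
river: ρ → (-36,21,31)
river: ρ → (31,41,-26)
river: ρ → (-26,63,9)
river: ρ → (9,63,-26)
river: ρ → (-26,41,31)
river: ρ → (31,21,-36)
ρ-cycle length = 10 (tail of 0 descent steps not counted)

10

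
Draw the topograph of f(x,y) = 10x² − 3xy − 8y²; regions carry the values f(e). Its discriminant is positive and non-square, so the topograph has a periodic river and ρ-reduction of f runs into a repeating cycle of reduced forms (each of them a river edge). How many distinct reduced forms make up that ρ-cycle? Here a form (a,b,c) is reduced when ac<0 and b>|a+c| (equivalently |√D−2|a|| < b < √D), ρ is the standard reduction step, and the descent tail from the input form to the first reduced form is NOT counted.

D = 329, ⌊√D⌋ = 18
descent: ρ → (-8,3,10)  [lands on river]
river: ρ → (10,17,-1)
river: ρ → (-1,17,10)
river: ρ → (10,3,-8)
river: ρ → (-8,13,5)
river: ρ → (5,17,-2)
river: ρ → (-2,15,13)
river: ρ → (13,11,-4)
river: ρ → (-4,13,10)
river: ρ → (10,7,-7)
river: ρ → (-7,7,10)
river: ρ → (10,13,-4)
river: ρ → (-4,11,13)
river: ρ → (13,15,-2)
river: ρ → (-2,17,5)
river: ρ → (5,13,-8)
ρ-cycle length = 16 (tail of 1 descent step not counted)

16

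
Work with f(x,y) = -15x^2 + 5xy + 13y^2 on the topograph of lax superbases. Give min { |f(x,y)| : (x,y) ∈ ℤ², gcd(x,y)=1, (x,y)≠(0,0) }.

river: ρ → (13,21,-7)
river: ρ → (-7,21,13)
river: ρ → (13,5,-15)
river: ρ → (-15,25,3)
river: ρ → (3,23,-23)
river: ρ → (-23,23,3)
river: ρ → (3,25,-15)
river: ρ → (-15,5,13)
closes: descent 0, river 8
min |a| on river = 3

3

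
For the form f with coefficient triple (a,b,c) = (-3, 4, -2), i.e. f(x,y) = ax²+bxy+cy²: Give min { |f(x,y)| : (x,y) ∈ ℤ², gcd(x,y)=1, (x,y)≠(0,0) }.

translate: b→2 (≡-4 mod 6), so (3,-4,2)→(3,2,1)
flip: (3,2,1)→(1,-2,3)
translate: b→0 (≡-2 mod 2), so (1,-2,3)→(1,0,2)
reduced (well bottom): (1,0,2) with a≤c, −a<b≤a
well minimum |f| = |-1| = 1 (negative-definite)

1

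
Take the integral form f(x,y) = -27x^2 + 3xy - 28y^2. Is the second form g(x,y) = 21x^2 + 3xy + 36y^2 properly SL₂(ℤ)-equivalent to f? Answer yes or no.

D₁ = -3015, D₂ = -3015
f is negative-definite; reduce −f:
−f: reduced (well bottom): (27,-3,28) with a≤c, −a<b≤a
flip sign back: reduced form of f is (-27,3,-28)
g: reduced (well bottom): (21,3,36) with a≤c, −a<b≤a
reduced forms (-27, 3, -28) vs (21, 3, 36) ⇒ inequivalent

no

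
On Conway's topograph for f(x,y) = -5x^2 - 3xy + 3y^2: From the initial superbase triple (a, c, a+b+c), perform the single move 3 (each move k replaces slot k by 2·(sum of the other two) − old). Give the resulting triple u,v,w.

start (-5,3,-5) = (f(1,0),f(0,1),f(1,1))
replace slot 3: 2·((-5)+3) − (-5) = 1 → (-5,3,1)

-5,3,1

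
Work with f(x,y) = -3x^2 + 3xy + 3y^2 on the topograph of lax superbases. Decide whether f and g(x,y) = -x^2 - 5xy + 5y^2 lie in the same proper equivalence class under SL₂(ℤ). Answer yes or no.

D₁ = 45, D₂ = 45
river cycle of f (length 2): (3, 3, -3), (-3, 3, 3)
river cycle of g (length 2): (5, 5, -1), (-1, 5, 5)
cycles differ ⇒ inequivalent

no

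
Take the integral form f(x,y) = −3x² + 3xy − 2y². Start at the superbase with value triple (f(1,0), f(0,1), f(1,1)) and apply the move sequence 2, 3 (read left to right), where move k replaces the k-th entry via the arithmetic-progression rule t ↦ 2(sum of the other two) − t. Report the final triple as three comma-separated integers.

start (-3,-2,-2) = (f(1,0),f(0,1),f(1,1))
replace slot 2: 2·((-3)+(-2)) − (-2) = -8 → (-3,-8,-2)
replace slot 3: 2·((-3)+(-8)) − (-2) = -20 → (-3,-8,-20)

-3,-8,-20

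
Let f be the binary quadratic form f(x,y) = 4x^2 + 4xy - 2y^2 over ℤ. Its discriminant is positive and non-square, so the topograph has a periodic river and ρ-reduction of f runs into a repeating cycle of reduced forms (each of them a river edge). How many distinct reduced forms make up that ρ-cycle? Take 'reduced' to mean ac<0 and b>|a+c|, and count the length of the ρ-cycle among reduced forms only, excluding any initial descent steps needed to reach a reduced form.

D = 48, ⌊√D⌋ = 6
river: ρ → (-2,4,4)
river: ρ → (4,4,-2)
ρ-cycle length = 2 (tail of 0 descent steps not counted)

2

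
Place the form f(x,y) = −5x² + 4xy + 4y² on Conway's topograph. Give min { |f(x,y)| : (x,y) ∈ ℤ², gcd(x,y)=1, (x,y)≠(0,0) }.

river: ρ → (4,4,-5)
river: ρ → (-5,6,3)
river: ρ → (3,6,-5)
river: ρ → (-5,4,4)
closes: descent 0, river 4
min |a| on river = 3

3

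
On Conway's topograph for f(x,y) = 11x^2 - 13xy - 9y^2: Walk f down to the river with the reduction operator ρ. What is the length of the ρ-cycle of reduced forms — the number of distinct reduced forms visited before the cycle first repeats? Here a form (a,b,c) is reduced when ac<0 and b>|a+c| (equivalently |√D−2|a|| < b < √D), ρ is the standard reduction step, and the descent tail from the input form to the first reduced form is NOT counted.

D = 565, ⌊√D⌋ = 23
descent: ρ → (-9,13,11)  [lands on river]
river: ρ → (11,9,-11)
river: ρ → (-11,13,9)
river: ρ → (9,23,-1)
river: ρ → (-1,23,9)
river: ρ → (9,13,-11)
river: ρ → (-11,9,11)
river: ρ → (11,13,-9)
river: ρ → (-9,23,1)
river: ρ → (1,23,-9)
ρ-cycle length = 10 (tail of 1 descent step not counted)

10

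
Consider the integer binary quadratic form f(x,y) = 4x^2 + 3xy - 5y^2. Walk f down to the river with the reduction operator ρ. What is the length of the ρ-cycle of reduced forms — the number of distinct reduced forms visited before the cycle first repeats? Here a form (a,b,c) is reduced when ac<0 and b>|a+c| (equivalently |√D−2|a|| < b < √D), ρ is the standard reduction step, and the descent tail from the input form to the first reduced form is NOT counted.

D = 89, ⌊√D⌋ = 9
river: ρ → (-5,7,2)
river: ρ → (2,9,-1)
river: ρ → (-1,9,2)
river: ρ → (2,7,-5)
river: ρ → (-5,3,4)
river: ρ → (4,5,-4)
river: ρ → (-4,3,5)
river: ρ → (5,7,-2)
river: ρ → (-2,9,1)
river: ρ → (1,9,-2)
river: ρ → (-2,7,5)
river: ρ → (5,3,-4)
river: ρ → (-4,5,4)
river: ρ → (4,3,-5)
ρ-cycle length = 14 (tail of 0 descent steps not counted)

14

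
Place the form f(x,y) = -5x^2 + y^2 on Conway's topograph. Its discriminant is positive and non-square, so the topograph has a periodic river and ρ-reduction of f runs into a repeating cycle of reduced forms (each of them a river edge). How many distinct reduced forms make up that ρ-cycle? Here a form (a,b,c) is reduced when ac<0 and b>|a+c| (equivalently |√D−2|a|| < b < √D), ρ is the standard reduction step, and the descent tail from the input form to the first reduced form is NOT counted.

D = 20, ⌊√D⌋ = 4
descent: ρ → (1,4,-1)  [lands on river]
river: ρ → (-1,4,1)
ρ-cycle length = 2 (tail of 1 descent step not counted)

2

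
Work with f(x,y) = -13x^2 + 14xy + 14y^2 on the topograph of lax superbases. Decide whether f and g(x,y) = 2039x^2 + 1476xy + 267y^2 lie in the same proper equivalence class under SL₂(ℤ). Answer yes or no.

D₁ = 924, D₂ = 924
river cycle of f (length 8): (14, 14, -13), (-13, 12, 15), (15, 18, -10), (-10, 22, 11), (11, 22, -10), (-10, 18, 15), (15, 12, -13), (-13, 14, 14)
river cycle of g (length 8): (14, 14, -13), (-13, 12, 15), (15, 18, -10), (-10, 22, 11), (11, 22, -10), (-10, 18, 15), (15, 12, -13), (-13, 14, 14)
cycles coincide ⇒ equivalent

yes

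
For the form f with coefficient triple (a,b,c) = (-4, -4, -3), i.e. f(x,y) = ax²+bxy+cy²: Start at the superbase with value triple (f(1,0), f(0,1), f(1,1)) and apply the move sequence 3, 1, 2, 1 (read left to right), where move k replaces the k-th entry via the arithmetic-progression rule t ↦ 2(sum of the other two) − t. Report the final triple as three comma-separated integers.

start (-4,-3,-11) = (f(1,0),f(0,1),f(1,1))
replace slot 3: 2·((-4)+(-3)) − (-11) = -3 → (-4,-3,-3)
replace slot 1: 2·((-3)+(-3)) − (-4) = -8 → (-8,-3,-3)
replace slot 2: 2·((-8)+(-3)) − (-3) = -19 → (-8,-19,-3)
replace slot 1: 2·((-19)+(-3)) − (-8) = -36 → (-36,-19,-3)

-36,-19,-3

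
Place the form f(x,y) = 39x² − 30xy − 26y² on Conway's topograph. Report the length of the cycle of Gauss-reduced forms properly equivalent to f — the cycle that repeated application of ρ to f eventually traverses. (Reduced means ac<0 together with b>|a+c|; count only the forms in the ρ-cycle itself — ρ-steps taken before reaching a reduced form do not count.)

D = 4956, ⌊√D⌋ = 70
descent: ρ → (-26,30,39)  [lands on river]
river: ρ → (39,48,-17)
river: ρ → (-17,54,30)
river: ρ → (30,66,-5)
river: ρ → (-5,64,43)
river: ρ → (43,22,-26)
ρ-cycle length = 6 (tail of 1 descent step not counted)

6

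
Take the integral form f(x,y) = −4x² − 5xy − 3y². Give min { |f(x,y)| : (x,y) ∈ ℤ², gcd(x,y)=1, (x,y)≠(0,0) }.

translate: b→-3 (≡5 mod 8), so (4,5,3)→(4,-3,2)
flip: (4,-3,2)→(2,3,4)
translate: b→-1 (≡3 mod 4), so (2,3,4)→(2,-1,3)
reduced (well bottom): (2,-1,3) with a≤c, −a<b≤a
well minimum |f| = |-2| = 2 (negative-definite)

2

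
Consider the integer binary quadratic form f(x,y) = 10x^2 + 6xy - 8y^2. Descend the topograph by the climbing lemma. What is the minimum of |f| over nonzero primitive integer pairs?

river: ρ → (-8,10,8)
river: ρ → (8,6,-10)
river: ρ → (-10,14,4)
river: ρ → (4,18,-2)
river: ρ → (-2,18,4)
river: ρ → (4,14,-10)
river: ρ → (-10,6,8)
river: ρ → (8,10,-8)
river: ρ → (-8,6,10)
river: ρ → (10,14,-4)
river: ρ → (-4,18,2)
river: ρ → (2,18,-4)
river: ρ → (-4,14,10)
river: ρ → (10,6,-8)
closes: descent 0, river 14
min |a| on river = 2

2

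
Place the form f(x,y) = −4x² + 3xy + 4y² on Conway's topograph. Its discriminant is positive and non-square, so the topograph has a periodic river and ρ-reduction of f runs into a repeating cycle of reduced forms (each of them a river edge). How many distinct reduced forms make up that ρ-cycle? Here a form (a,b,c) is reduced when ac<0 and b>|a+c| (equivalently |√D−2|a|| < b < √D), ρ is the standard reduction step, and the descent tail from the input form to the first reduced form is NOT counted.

D = 73, ⌊√D⌋ = 8
river: ρ → (4,5,-3)
river: ρ → (-3,7,2)
river: ρ → (2,5,-6)
river: ρ → (-6,7,1)
river: ρ → (1,7,-6)
river: ρ → (-6,5,2)
river: ρ → (2,7,-3)
river: ρ → (-3,5,4)
river: ρ → (4,3,-4)
river: ρ → (-4,5,3)
river: ρ → (3,7,-2)
river: ρ → (-2,5,6)
river: ρ → (6,7,-1)
river: ρ → (-1,7,6)
river: ρ → (6,5,-2)
river: ρ → (-2,7,3)
river: ρ → (3,5,-4)
river: ρ → (-4,3,4)
ρ-cycle length = 18 (tail of 0 descent steps not counted)

18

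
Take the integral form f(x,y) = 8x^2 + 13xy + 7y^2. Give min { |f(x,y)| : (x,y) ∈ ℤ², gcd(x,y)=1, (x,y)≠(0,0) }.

translate: b→-3 (≡13 mod 16), so (8,13,7)→(8,-3,2)
flip: (8,-3,2)→(2,3,8)
translate: b→-1 (≡3 mod 4), so (2,3,8)→(2,-1,7)
reduced (well bottom): (2,-1,7) with a≤c, −a<b≤a
well minimum = a = 2

2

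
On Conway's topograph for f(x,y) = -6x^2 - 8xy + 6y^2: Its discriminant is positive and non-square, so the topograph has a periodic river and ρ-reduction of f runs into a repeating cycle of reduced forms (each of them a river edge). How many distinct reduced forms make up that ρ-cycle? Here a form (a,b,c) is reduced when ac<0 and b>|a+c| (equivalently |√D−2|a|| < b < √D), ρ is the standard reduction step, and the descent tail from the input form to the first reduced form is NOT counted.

D = 208, ⌊√D⌋ = 14
descent: ρ → (6,8,-6)  [lands on river]
river: ρ → (-6,4,8)
river: ρ → (8,12,-2)
river: ρ → (-2,12,8)
river: ρ → (8,4,-6)
river: ρ → (-6,8,6)
river: ρ → (6,4,-8)
river: ρ → (-8,12,2)
river: ρ → (2,12,-8)
river: ρ → (-8,4,6)
ρ-cycle length = 10 (tail of 1 descent step not counted)

10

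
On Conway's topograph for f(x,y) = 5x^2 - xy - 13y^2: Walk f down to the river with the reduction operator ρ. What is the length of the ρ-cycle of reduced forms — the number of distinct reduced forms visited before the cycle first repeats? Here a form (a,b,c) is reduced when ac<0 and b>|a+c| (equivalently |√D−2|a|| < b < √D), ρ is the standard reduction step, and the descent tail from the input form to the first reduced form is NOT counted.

D = 261, ⌊√D⌋ = 16
descent: ρ → (-13,1,5)
descent: ρ → (5,9,-9)  [lands on river]
river: ρ → (-9,9,5)
river: ρ → (5,11,-7)
river: ρ → (-7,3,9)
river: ρ → (9,15,-1)
river: ρ → (-1,15,9)
river: ρ → (9,3,-7)
river: ρ → (-7,11,5)
ρ-cycle length = 8 (tail of 2 descent steps not counted)

8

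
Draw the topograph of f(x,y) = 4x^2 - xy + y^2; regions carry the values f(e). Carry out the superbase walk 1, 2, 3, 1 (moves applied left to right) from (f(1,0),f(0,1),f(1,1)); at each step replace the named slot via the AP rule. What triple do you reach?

start (4,1,4) = (f(1,0),f(0,1),f(1,1))
replace slot 1: 2·(1+4) − 4 = 6 → (6,1,4)
replace slot 2: 2·(6+4) − 1 = 19 → (6,19,4)
replace slot 3: 2·(6+19) − 4 = 46 → (6,19,46)
replace slot 1: 2·(19+46) − 6 = 124 → (124,19,46)

124,19,46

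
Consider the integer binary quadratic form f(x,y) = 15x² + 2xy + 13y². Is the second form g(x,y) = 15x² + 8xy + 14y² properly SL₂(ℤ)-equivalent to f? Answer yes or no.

D₁ = -776, D₂ = -776
f: flip: (15,2,13)→(13,-2,15)
f: reduced (well bottom): (13,-2,15) with a≤c, −a<b≤a
g: flip: (15,8,14)→(14,-8,15)
g: reduced (well bottom): (14,-8,15) with a≤c, −a<b≤a
reduced forms (13, -2, 15) vs (14, -8, 15) ⇒ inequivalent

no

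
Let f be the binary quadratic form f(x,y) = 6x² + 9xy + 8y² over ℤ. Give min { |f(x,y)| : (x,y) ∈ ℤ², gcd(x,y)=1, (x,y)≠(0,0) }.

translate: b→-3 (≡9 mod 12), so (6,9,8)→(6,-3,5)
flip: (6,-3,5)→(5,3,6)
reduced (well bottom): (5,3,6) with a≤c, −a<b≤a
well minimum = a = 5

5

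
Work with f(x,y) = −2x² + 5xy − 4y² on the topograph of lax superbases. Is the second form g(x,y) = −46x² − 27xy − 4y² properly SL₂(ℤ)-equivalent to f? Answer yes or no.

D₁ = -7, D₂ = -7
f is negative-definite; reduce −f:
−f: translate: b→-1 (≡-5 mod 4), so (2,-5,4)→(2,-1,1)
−f: flip: (2,-1,1)→(1,1,2)
−f: reduced (well bottom): (1,1,2) with a≤c, −a<b≤a
flip sign back: reduced form of f is (-1,-1,-2)
g is negative-definite; reduce −g:
−g: flip: (46,27,4)→(4,-27,46)
−g: translate: b→-3 (≡-27 mod 8), so (4,-27,46)→(4,-3,1)
−g: flip: (4,-3,1)→(1,3,4)
−g: translate: b→1 (≡3 mod 2), so (1,3,4)→(1,1,2)
−g: reduced (well bottom): (1,1,2) with a≤c, −a<b≤a
flip sign back: reduced form of g is (-1,-1,-2)
reduced forms (-1, -1, -2) vs (-1, -1, -2) ⇒ equivalent

yes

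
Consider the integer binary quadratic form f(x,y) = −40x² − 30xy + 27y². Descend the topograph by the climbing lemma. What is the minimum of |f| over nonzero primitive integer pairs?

descent: ρ → (27,30,-40)  [lands on river]
river: ρ → (-40,50,17)
river: ρ → (17,52,-37)
river: ρ → (-37,22,32)
river: ρ → (32,42,-27)
river: ρ → (-27,66,8)
river: ρ → (8,62,-43)
river: ρ → (-43,24,27)
closes: descent 1, river 8
min |a| on river = 8

8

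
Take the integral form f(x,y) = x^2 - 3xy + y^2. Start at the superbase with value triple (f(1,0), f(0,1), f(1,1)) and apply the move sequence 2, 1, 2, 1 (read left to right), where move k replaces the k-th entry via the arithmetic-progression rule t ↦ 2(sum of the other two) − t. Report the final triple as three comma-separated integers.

start (1,1,-1) = (f(1,0),f(0,1),f(1,1))
replace slot 2: 2·(1+(-1)) − 1 = -1 → (1,-1,-1)
replace slot 1: 2·((-1)+(-1)) − 1 = -5 → (-5,-1,-1)
replace slot 2: 2·((-5)+(-1)) − (-1) = -11 → (-5,-11,-1)
replace slot 1: 2·((-11)+(-1)) − (-5) = -19 → (-19,-11,-1)

-19,-11,-1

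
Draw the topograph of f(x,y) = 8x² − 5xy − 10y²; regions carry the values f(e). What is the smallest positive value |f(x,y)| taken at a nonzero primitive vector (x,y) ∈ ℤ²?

descent: ρ → (-10,5,8)  [lands on river]
river: ρ → (8,11,-7)
river: ρ → (-7,17,2)
river: ρ → (2,15,-15)
river: ρ → (-15,15,2)
river: ρ → (2,17,-7)
river: ρ → (-7,11,8)
river: ρ → (8,5,-10)
river: ρ → (-10,15,3)
river: ρ → (3,15,-10)
closes: descent 1, river 10
min |a| on river = 2

2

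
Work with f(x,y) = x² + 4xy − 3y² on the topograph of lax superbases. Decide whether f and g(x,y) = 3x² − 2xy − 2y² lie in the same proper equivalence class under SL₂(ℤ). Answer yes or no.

D₁ = 28, D₂ = 28
river cycle of f (length 4): (-3, 2, 2), (2, 2, -3), (-3, 4, 1), (1, 4, -3)
river cycle of g (length 4): (-2, 2, 3), (3, 4, -1), (-1, 4, 3), (3, 2, -2)
cycles differ ⇒ inequivalent

no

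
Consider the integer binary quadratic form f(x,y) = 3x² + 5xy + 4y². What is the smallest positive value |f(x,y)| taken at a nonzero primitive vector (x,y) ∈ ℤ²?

translate: b→-1 (≡5 mod 6), so (3,5,4)→(3,-1,2)
flip: (3,-1,2)→(2,1,3)
reduced (well bottom): (2,1,3) with a≤c, −a<b≤a
well minimum = a = 2

2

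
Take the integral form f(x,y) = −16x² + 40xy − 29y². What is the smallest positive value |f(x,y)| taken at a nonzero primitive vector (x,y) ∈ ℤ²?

translate: b→-8 (≡-40 mod 32), so (16,-40,29)→(16,-8,5)
flip: (16,-8,5)→(5,8,16)
translate: b→-2 (≡8 mod 10), so (5,8,16)→(5,-2,13)
reduced (well bottom): (5,-2,13) with a≤c, −a<b≤a
well minimum |f| = |-5| = 5 (negative-definite)

5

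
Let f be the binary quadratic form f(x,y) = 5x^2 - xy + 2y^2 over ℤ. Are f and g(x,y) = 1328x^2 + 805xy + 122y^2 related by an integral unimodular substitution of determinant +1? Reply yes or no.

D₁ = -39, D₂ = -39
f: flip: (5,-1,2)→(2,1,5)
f: reduced (well bottom): (2,1,5) with a≤c, −a<b≤a
g: flip: (1328,805,122)→(122,-805,1328)
g: translate: b→-73 (≡-805 mod 244), so (122,-805,1328)→(122,-73,11)
g: flip: (122,-73,11)→(11,73,122)
g: translate: b→7 (≡73 mod 22), so (11,73,122)→(11,7,2)
g: flip: (11,7,2)→(2,-7,11)
g: translate: b→1 (≡-7 mod 4), so (2,-7,11)→(2,1,5)
g: reduced (well bottom): (2,1,5) with a≤c, −a<b≤a
reduced forms (2, 1, 5) vs (2, 1, 5) ⇒ equivalent

yes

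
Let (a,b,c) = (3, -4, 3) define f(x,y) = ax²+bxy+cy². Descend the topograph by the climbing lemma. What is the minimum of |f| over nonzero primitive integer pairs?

translate: b→2 (≡-4 mod 6), so (3,-4,3)→(3,2,2)
flip: (3,2,2)→(2,-2,3)
translate: b→2 (≡-2 mod 4), so (2,-2,3)→(2,2,3)
reduced (well bottom): (2,2,3) with a≤c, −a<b≤a
well minimum = a = 2

2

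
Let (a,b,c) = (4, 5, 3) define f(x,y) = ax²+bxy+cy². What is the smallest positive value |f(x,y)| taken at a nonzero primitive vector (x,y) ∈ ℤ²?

translate: b→-3 (≡5 mod 8), so (4,5,3)→(4,-3,2)
flip: (4,-3,2)→(2,3,4)
translate: b→-1 (≡3 mod 4), so (2,3,4)→(2,-1,3)
reduced (well bottom): (2,-1,3) with a≤c, −a<b≤a
well minimum = a = 2

2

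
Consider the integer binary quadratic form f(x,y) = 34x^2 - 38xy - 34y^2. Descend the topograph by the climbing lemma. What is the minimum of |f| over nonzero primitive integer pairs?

descent: ρ → (-34,38,34)  [lands on river]
river: ρ → (34,30,-38)
river: ρ → (-38,46,26)
river: ρ → (26,58,-26)
river: ρ → (-26,46,38)
river: ρ → (38,30,-34)
closes: descent 1, river 6
min |a| on river = 26

26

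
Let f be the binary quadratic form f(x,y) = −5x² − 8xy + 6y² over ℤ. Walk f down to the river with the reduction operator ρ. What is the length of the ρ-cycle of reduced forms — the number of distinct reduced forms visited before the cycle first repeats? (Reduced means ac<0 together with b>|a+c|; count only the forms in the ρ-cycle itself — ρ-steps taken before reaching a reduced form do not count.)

D = 184, ⌊√D⌋ = 13
descent: ρ → (6,8,-5)  [lands on river]
river: ρ → (-5,12,2)
river: ρ → (2,12,-5)
river: ρ → (-5,8,6)
river: ρ → (6,4,-7)
river: ρ → (-7,10,3)
river: ρ → (3,8,-10)
river: ρ → (-10,12,1)
river: ρ → (1,12,-10)
river: ρ → (-10,8,3)
river: ρ → (3,10,-7)
river: ρ → (-7,4,6)
ρ-cycle length = 12 (tail of 1 descent step not counted)

12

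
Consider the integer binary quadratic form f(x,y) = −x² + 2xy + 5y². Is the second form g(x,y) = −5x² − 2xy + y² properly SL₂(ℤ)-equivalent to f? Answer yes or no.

D₁ = 24, D₂ = 24
river cycle of f (length 2): (-1, 4, 2), (2, 4, -1)
river cycle of g (length 2): (1, 4, -2), (-2, 4, 1)
cycles differ ⇒ inequivalent

no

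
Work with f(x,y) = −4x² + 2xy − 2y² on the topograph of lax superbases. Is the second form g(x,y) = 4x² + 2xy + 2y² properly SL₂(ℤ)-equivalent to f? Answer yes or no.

D₁ = -28, D₂ = -28
f is negative-definite; reduce −f:
−f: flip: (4,-2,2)→(2,2,4)
−f: reduced (well bottom): (2,2,4) with a≤c, −a<b≤a
flip sign back: reduced form of f is (-2,-2,-4)
g: flip: (4,2,2)→(2,-2,4)
g: translate: b→2 (≡-2 mod 4), so (2,-2,4)→(2,2,4)
g: reduced (well bottom): (2,2,4) with a≤c, −a<b≤a
reduced forms (-2, -2, -4) vs (2, 2, 4) ⇒ inequivalent

no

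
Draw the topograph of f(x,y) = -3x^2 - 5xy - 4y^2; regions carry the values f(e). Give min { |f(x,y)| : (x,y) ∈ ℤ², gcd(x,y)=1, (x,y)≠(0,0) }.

translate: b→-1 (≡5 mod 6), so (3,5,4)→(3,-1,2)
flip: (3,-1,2)→(2,1,3)
reduced (well bottom): (2,1,3) with a≤c, −a<b≤a
well minimum |f| = |-2| = 2 (negative-definite)

2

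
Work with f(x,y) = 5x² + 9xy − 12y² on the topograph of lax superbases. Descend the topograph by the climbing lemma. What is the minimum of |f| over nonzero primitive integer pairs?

river: ρ → (-12,15,2)
river: ρ → (2,17,-4)
river: ρ → (-4,15,6)
river: ρ → (6,9,-10)
river: ρ → (-10,11,5)
river: ρ → (5,9,-12)
closes: descent 0, river 6
min |a| on river = 2

2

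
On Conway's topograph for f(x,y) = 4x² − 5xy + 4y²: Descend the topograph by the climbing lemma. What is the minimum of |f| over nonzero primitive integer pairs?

translate: b→3 (≡-5 mod 8), so (4,-5,4)→(4,3,3)
flip: (4,3,3)→(3,-3,4)
translate: b→3 (≡-3 mod 6), so (3,-3,4)→(3,3,4)
reduced (well bottom): (3,3,4) with a≤c, −a<b≤a
well minimum = a = 3

3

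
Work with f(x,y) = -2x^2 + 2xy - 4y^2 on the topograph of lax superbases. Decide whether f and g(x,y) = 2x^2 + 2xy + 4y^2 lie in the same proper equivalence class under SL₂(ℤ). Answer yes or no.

D₁ = -28, D₂ = -28
f is negative-definite; reduce −f:
−f: translate: b→2 (≡-2 mod 4), so (2,-2,4)→(2,2,4)
−f: reduced (well bottom): (2,2,4) with a≤c, −a<b≤a
flip sign back: reduced form of f is (-2,-2,-4)
g: reduced (well bottom): (2,2,4) with a≤c, −a<b≤a
reduced forms (-2, -2, -4) vs (2, 2, 4) ⇒ inequivalent

no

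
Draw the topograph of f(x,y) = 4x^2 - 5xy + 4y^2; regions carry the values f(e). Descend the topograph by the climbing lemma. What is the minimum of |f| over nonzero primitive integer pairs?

translate: b→3 (≡-5 mod 8), so (4,-5,4)→(4,3,3)
flip: (4,3,3)→(3,-3,4)
translate: b→3 (≡-3 mod 6), so (3,-3,4)→(3,3,4)
reduced (well bottom): (3,3,4) with a≤c, −a<b≤a
well minimum = a = 3

3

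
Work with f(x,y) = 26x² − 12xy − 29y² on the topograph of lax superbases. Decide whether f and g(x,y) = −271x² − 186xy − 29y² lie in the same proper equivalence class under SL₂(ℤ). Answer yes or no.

D₁ = 3160, D₂ = 3160
river cycle of f (length 20): (-29, 12, 26), (26, 40, -15), (-15, 50, 11), (11, 38, -39), (-39, 40, 10), (10, 40, -39), (-39, 38, 11), (11, 50, -15), (-15, 40, 26), (26, 12, -29), … (10 more)
river cycle of g (length 20): (-29, 12, 26), (26, 40, -15), (-15, 50, 11), (11, 38, -39), (-39, 40, 10), (10, 40, -39), (-39, 38, 11), (11, 50, -15), (-15, 40, 26), (26, 12, -29), … (10 more)
cycles coincide ⇒ equivalent

yes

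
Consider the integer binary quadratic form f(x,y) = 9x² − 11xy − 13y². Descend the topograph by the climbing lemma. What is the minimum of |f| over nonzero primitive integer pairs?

descent: ρ → (-13,11,9)  [lands on river]
river: ρ → (9,7,-15)
river: ρ → (-15,23,1)
river: ρ → (1,23,-15)
river: ρ → (-15,7,9)
river: ρ → (9,11,-13)
river: ρ → (-13,15,7)
river: ρ → (7,13,-15)
river: ρ → (-15,17,5)
river: ρ → (5,23,-3)
river: ρ → (-3,19,19)
river: ρ → (19,19,-3)
river: ρ → (-3,23,5)
river: ρ → (5,17,-15)
river: ρ → (-15,13,7)
river: ρ → (7,15,-13)
closes: descent 1, river 16
min |a| on river = 1

1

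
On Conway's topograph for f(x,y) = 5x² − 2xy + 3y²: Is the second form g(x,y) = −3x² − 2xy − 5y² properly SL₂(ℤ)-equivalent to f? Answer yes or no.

D₁ = -56, D₂ = -56
f: flip: (5,-2,3)→(3,2,5)
f: reduced (well bottom): (3,2,5) with a≤c, −a<b≤a
g is negative-definite; reduce −g:
−g: reduced (well bottom): (3,2,5) with a≤c, −a<b≤a
flip sign back: reduced form of g is (-3,-2,-5)
reduced forms (3, 2, 5) vs (-3, -2, -5) ⇒ inequivalent

no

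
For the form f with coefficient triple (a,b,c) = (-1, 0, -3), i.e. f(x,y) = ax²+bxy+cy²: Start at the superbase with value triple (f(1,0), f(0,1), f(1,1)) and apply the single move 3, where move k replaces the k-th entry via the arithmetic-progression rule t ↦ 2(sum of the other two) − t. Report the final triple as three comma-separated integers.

start (-1,-3,-4) = (f(1,0),f(0,1),f(1,1))
replace slot 3: 2·((-1)+(-3)) − (-4) = -4 → (-1,-3,-4)

-1,-3,-4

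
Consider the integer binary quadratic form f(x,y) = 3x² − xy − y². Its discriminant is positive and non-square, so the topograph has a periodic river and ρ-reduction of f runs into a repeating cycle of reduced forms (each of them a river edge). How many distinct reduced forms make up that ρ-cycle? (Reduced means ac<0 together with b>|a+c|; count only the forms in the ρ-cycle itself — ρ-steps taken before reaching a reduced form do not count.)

D = 13, ⌊√D⌋ = 3
descent: ρ → (-1,3,1)  [lands on river]
river: ρ → (1,3,-1)
ρ-cycle length = 2 (tail of 1 descent step not counted)

2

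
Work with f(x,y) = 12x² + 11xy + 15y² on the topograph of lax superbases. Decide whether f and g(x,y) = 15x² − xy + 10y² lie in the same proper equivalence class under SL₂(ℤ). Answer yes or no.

D₁ = -599, D₂ = -599
f: reduced (well bottom): (12,11,15) with a≤c, −a<b≤a
g: flip: (15,-1,10)→(10,1,15)
g: reduced (well bottom): (10,1,15) with a≤c, −a<b≤a
reduced forms (12, 11, 15) vs (10, 1, 15) ⇒ inequivalent

no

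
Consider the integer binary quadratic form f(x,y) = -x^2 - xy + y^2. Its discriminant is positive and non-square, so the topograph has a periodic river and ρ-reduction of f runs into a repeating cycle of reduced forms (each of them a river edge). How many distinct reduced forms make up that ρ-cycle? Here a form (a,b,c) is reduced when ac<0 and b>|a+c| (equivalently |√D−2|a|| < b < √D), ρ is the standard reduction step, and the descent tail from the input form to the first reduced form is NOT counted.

D = 5, ⌊√D⌋ = 2
descent: ρ → (1,1,-1)  [lands on river]
river: ρ → (-1,1,1)
ρ-cycle length = 2 (tail of 1 descent step not counted)

2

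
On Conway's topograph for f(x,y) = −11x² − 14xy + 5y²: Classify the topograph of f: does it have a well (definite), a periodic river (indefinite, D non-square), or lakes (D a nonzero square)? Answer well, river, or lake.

D = b²−4ac = (-14)² − 4·(-11)·5 = 416
D > 0 non-square ⇒ indefinite ⇒ periodic river

river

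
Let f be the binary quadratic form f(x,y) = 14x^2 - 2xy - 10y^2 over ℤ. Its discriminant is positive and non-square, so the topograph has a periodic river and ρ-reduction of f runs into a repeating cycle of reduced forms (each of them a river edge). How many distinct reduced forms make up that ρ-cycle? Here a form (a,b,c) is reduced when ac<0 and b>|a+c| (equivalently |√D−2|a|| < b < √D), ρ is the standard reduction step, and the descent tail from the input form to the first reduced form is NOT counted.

D = 564, ⌊√D⌋ = 23
descent: ρ → (-10,22,2)  [lands on river]
river: ρ → (2,22,-10)
river: ρ → (-10,18,6)
river: ρ → (6,18,-10)
ρ-cycle length = 4 (tail of 1 descent step not counted)

4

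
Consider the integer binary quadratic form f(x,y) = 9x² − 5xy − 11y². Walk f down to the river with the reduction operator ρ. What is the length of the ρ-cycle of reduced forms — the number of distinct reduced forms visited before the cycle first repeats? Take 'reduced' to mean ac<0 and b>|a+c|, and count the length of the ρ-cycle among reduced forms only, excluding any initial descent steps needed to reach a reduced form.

D = 421, ⌊√D⌋ = 20
descent: ρ → (-11,5,9)  [lands on river]
river: ρ → (9,13,-7)
river: ρ → (-7,15,7)
river: ρ → (7,13,-9)
river: ρ → (-9,5,11)
river: ρ → (11,17,-3)
river: ρ → (-3,19,5)
river: ρ → (5,11,-15)
river: ρ → (-15,19,1)
river: ρ → (1,19,-15)
river: ρ → (-15,11,5)
river: ρ → (5,19,-3)
river: ρ → (-3,17,11)
river: ρ → (11,5,-9)
river: ρ → (-9,13,7)
river: ρ → (7,15,-7)
river: ρ → (-7,13,9)
river: ρ → (9,5,-11)
river: ρ → (-11,17,3)
river: ρ → (3,19,-5)
river: ρ → (-5,11,15)
river: ρ → (15,19,-1)
river: ρ → (-1,19,15)
river: ρ → (15,11,-5)
river: ρ → (-5,19,3)
river: ρ → (3,17,-11)
ρ-cycle length = 26 (tail of 1 descent step not counted)

26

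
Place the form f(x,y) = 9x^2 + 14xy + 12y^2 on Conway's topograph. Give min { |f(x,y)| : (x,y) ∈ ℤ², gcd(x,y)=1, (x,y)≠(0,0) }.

translate: b→-4 (≡14 mod 18), so (9,14,12)→(9,-4,7)
flip: (9,-4,7)→(7,4,9)
reduced (well bottom): (7,4,9) with a≤c, −a<b≤a
well minimum = a = 7

7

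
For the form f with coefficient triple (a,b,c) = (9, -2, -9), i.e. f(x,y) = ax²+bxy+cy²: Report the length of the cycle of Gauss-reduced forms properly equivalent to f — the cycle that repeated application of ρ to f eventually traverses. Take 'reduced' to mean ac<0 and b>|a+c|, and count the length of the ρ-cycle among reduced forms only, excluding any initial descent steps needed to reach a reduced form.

D = 328, ⌊√D⌋ = 18
descent: ρ → (-9,2,9)  [lands on river]
river: ρ → (9,16,-2)
river: ρ → (-2,16,9)
river: ρ → (9,2,-9)
river: ρ → (-9,16,2)
river: ρ → (2,16,-9)
ρ-cycle length = 6 (tail of 1 descent step not counted)

6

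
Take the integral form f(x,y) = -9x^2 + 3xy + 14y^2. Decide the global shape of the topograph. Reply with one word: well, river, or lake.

D = b²−4ac = 3² − 4·(-9)·14 = 513
D > 0 non-square ⇒ indefinite ⇒ periodic river

river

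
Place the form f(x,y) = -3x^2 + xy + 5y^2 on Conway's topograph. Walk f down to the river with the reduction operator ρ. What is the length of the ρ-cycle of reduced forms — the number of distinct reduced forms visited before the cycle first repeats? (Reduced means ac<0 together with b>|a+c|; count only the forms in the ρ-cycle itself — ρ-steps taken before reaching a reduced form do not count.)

D = 61, ⌊√D⌋ = 7
descent: ρ → (5,-1,-3)
descent: ρ → (-3,7,1)  [lands on river]
river: ρ → (1,7,-3)
river: ρ → (-3,5,3)
river: ρ → (3,7,-1)
river: ρ → (-1,7,3)
river: ρ → (3,5,-3)
ρ-cycle length = 6 (tail of 2 descent steps not counted)

6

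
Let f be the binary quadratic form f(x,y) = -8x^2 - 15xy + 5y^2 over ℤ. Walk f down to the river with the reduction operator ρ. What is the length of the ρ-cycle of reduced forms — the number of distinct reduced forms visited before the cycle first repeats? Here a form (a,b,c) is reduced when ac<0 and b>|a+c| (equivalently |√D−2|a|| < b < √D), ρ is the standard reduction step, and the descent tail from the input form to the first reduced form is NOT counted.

D = 385, ⌊√D⌋ = 19
descent: ρ → (5,15,-8)  [lands on river]
river: ρ → (-8,17,3)
river: ρ → (3,19,-2)
river: ρ → (-2,17,12)
river: ρ → (12,7,-7)
river: ρ → (-7,7,12)
river: ρ → (12,17,-2)
river: ρ → (-2,19,3)
river: ρ → (3,17,-8)
river: ρ → (-8,15,5)
ρ-cycle length = 10 (tail of 1 descent step not counted)

10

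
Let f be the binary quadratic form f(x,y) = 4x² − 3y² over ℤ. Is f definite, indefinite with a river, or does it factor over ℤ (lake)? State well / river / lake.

D = b²−4ac = 0² − 4·4·(-3) = 48
D > 0 non-square ⇒ indefinite ⇒ periodic river

river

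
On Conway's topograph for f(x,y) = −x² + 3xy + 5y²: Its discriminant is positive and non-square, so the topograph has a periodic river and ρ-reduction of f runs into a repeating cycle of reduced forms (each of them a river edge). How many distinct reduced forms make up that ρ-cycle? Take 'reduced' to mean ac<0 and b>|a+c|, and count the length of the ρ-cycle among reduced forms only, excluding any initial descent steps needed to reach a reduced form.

D = 29, ⌊√D⌋ = 5
descent: ρ → (5,-3,-1)
descent: ρ → (-1,5,1)  [lands on river]
river: ρ → (1,5,-1)
ρ-cycle length = 2 (tail of 2 descent steps not counted)

2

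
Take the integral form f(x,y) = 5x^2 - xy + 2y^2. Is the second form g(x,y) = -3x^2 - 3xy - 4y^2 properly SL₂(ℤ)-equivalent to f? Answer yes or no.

D₁ = -39, D₂ = -39
f: flip: (5,-1,2)→(2,1,5)
f: reduced (well bottom): (2,1,5) with a≤c, −a<b≤a
g is negative-definite; reduce −g:
−g: reduced (well bottom): (3,3,4) with a≤c, −a<b≤a
flip sign back: reduced form of g is (-3,-3,-4)
reduced forms (2, 1, 5) vs (-3, -3, -4) ⇒ inequivalent

no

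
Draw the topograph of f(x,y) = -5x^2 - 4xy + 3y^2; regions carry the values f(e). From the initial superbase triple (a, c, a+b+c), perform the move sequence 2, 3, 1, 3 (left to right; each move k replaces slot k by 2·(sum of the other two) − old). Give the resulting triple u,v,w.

start (-5,3,-6) = (f(1,0),f(0,1),f(1,1))
replace slot 2: 2·((-5)+(-6)) − 3 = -25 → (-5,-25,-6)
replace slot 3: 2·((-5)+(-25)) − (-6) = -54 → (-5,-25,-54)
replace slot 1: 2·((-25)+(-54)) − (-5) = -153 → (-153,-25,-54)
replace slot 3: 2·((-153)+(-25)) − (-54) = -302 → (-153,-25,-302)

-153,-25,-302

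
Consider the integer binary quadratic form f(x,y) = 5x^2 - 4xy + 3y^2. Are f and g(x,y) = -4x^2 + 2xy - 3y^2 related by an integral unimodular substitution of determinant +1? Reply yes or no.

D₁ = -44, D₂ = -44
f: flip: (5,-4,3)→(3,4,5)
f: translate: b→-2 (≡4 mod 6), so (3,4,5)→(3,-2,4)
f: reduced (well bottom): (3,-2,4) with a≤c, −a<b≤a
g is negative-definite; reduce −g:
−g: flip: (4,-2,3)→(3,2,4)
−g: reduced (well bottom): (3,2,4) with a≤c, −a<b≤a
flip sign back: reduced form of g is (-3,-2,-4)
reduced forms (3, -2, 4) vs (-3, -2, -4) ⇒ inequivalent

no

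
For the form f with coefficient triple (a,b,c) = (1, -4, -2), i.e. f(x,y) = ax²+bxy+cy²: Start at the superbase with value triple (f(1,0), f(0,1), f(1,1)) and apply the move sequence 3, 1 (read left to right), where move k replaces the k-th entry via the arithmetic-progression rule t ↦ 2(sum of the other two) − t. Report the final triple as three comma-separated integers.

start (1,-2,-5) = (f(1,0),f(0,1),f(1,1))
replace slot 3: 2·(1+(-2)) − (-5) = 3 → (1,-2,3)
replace slot 1: 2·((-2)+3) − 1 = 1 → (1,-2,3)

1,-2,3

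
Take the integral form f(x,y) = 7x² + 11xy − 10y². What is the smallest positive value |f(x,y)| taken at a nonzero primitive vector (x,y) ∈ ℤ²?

river: ρ → (-10,9,8)
river: ρ → (8,7,-11)
river: ρ → (-11,15,4)
river: ρ → (4,17,-7)
river: ρ → (-7,11,10)
river: ρ → (10,9,-8)
river: ρ → (-8,7,11)
river: ρ → (11,15,-4)
river: ρ → (-4,17,7)
river: ρ → (7,11,-10)
closes: descent 0, river 10
min |a| on river = 4

4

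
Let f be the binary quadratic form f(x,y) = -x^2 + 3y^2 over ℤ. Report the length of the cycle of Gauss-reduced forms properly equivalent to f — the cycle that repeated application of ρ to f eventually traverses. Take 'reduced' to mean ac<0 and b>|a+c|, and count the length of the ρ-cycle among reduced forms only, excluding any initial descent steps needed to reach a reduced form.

D = 12, ⌊√D⌋ = 3
descent: ρ → (3,0,-1)
descent: ρ → (-1,2,2)  [lands on river]
river: ρ → (2,2,-1)
ρ-cycle length = 2 (tail of 2 descent steps not counted)

2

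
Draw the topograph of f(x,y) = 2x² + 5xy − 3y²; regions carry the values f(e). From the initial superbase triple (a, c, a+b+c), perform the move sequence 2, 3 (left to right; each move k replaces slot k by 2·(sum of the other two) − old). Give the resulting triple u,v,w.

start (2,-3,4) = (f(1,0),f(0,1),f(1,1))
replace slot 2: 2·(2+4) − (-3) = 15 → (2,15,4)
replace slot 3: 2·(2+15) − 4 = 30 → (2,15,30)

2,15,30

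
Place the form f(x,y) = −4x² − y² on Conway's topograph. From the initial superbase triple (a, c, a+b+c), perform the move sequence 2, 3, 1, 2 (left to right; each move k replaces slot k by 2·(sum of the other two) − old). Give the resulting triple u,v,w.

start (-4,-1,-5) = (f(1,0),f(0,1),f(1,1))
replace slot 2: 2·((-4)+(-5)) − (-1) = -17 → (-4,-17,-5)
replace slot 3: 2·((-4)+(-17)) − (-5) = -37 → (-4,-17,-37)
replace slot 1: 2·((-17)+(-37)) − (-4) = -104 → (-104,-17,-37)
replace slot 2: 2·((-104)+(-37)) − (-17) = -265 → (-104,-265,-37)

-104,-265,-37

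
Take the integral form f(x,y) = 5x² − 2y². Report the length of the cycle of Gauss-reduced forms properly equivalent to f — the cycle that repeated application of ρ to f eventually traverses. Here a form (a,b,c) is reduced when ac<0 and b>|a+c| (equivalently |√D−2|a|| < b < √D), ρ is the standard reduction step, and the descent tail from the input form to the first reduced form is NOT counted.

D = 40, ⌊√D⌋ = 6
descent: ρ → (-2,4,3)  [lands on river]
river: ρ → (3,2,-3)
river: ρ → (-3,4,2)
river: ρ → (2,4,-3)
river: ρ → (-3,2,3)
river: ρ → (3,4,-2)
ρ-cycle length = 6 (tail of 1 descent step not counted)

6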